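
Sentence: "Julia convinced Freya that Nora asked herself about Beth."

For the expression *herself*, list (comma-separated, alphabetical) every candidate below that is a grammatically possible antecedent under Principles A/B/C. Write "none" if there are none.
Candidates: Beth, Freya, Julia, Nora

Nora

*herself* is a reflexive; Principle A requires it to be bound within its binding domain — the clause headed by 'asked'.
— Beth: second object of the clause headed by 'asked'; does not c-command the reflexive — cannot bind it (Principle A).
— Freya: object of the matrix clause; c-commands the reflexive but lies outside its binding domain — cannot bind it (Principle A).
— Julia: subject of the matrix clause; c-commands the reflexive but lies outside its binding domain — cannot bind it (Principle A).
— Nora: subject of the clause headed by 'asked'; c-commands the reflexive within its binding domain — allowed (Principle A).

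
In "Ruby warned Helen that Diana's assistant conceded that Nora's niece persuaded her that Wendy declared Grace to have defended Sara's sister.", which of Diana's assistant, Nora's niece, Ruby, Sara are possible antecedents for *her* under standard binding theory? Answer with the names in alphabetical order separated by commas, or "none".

Diana's assistant, Ruby

*her* is a pronoun; Principle B requires it to be free in its binding domain — the clause headed by 'persuaded'.
— Diana's assistant: subject of the clause headed by 'conceded'; c-commands the pronoun but lies outside its binding domain — allowed.
— Nora's niece: subject of the clause headed by 'persuaded'; c-commands the pronoun within its binding domain — blocked (Principle B).
— Ruby: subject of the matrix clause; c-commands the pronoun but lies outside its binding domain — allowed.
— Sara: possessor inside the object DP of the clause headed by 'defended'; is c-commanded by the pronoun; coreference would bind this R-expression — blocked (Principle C).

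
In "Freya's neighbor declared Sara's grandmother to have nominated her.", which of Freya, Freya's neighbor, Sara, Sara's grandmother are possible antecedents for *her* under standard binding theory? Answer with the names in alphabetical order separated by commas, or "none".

Freya, Freya's neighbor, Sara

*her* is a pronoun; Principle B requires it to be free in its binding domain — the clause headed by 'nominated'.
— Freya: possessor inside the subject DP of the matrix clause; does not c-command the pronoun — Principle B does not apply; allowed.
— Freya's neighbor: subject of the matrix clause; c-commands the pronoun but lies outside its binding domain — allowed.
— Sara: possessor inside the subject DP of the clause headed by 'nominated'; does not c-command the pronoun — Principle B does not apply; allowed.
— Sara's grandmother: subject of the clause headed by 'nominated'; c-commands the pronoun within its binding domain — blocked (Principle B).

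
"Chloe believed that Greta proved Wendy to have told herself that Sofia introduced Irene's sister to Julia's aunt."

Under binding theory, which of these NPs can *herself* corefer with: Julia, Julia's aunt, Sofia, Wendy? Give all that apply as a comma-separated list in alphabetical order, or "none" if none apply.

Wendy

*herself* is a reflexive; Principle A requires it to be bound within its binding domain — the clause headed by 'told'.
— Julia: possessor inside the second object DP of the clause headed by 'introduced'; does not c-command the reflexive — cannot bind it (Principle A).
— Julia's aunt: second object of the clause headed by 'introduced'; does not c-command the reflexive — cannot bind it (Principle A).
— Sofia: subject of the clause headed by 'introduced'; does not c-command the reflexive — cannot bind it (Principle A).
— Wendy: subject of the clause headed by 'told'; c-commands the reflexive within its binding domain — allowed (Principle A).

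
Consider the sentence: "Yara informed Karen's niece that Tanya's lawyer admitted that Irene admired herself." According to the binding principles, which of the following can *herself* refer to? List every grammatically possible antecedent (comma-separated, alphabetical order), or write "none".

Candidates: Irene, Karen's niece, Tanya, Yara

*herself* is a reflexive; Principle A requires it to be bound within its binding domain — the clause headed by 'admired'.
— Irene: subject of the clause headed by 'admired'; c-commands the reflexive within its binding domain — allowed (Principle A).
— Karen's niece: object of the matrix clause; c-commands the reflexive but lies outside its binding domain — cannot bind it (Principle A).
— Tanya: possessor inside the subject DP of the clause headed by 'admitted'; does not c-command the reflexive — cannot bind it (Principle A).
— Yara: subject of the matrix clause; c-commands the reflexive but lies outside its binding domain — cannot bind it (Principle A).

Irene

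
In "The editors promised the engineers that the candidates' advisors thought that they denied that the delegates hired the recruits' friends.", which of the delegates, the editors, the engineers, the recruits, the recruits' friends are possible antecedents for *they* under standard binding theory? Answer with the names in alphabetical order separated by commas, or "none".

the editors, the engineers

*they* is a pronoun; Principle B requires it to be free in its binding domain — the clause headed by 'denied'.
— the delegates: subject of the clause headed by 'hired'; is c-commanded by the pronoun; coreference would bind this R-expression — blocked (Principle C).
— the editors: subject of the matrix clause; c-commands the pronoun but lies outside its binding domain — allowed.
— the engineers: object of the matrix clause; c-commands the pronoun but lies outside its binding domain — allowed.
— the recruits: possessor inside the object DP of the clause headed by 'hired'; is c-commanded by the pronoun; coreference would bind this R-expression — blocked (Principle C).
— the recruits' friends: object of the clause headed by 'hired'; is c-commanded by the pronoun; coreference would bind this R-expression — blocked (Principle C).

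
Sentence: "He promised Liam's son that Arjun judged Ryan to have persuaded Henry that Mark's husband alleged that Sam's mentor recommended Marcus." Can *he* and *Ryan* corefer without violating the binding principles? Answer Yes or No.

No

*Ryan* is an R-expression; Principle C requires it to be free (not bound by any c-commanding expression).
— he: subject of the matrix clause; the pronoun c-commands the R-expression — coreference blocked (Principle C).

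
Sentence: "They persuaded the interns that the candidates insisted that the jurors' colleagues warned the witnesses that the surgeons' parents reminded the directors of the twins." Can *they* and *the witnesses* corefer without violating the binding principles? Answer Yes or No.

*the witnesses* is an R-expression; Principle C requires it to be free (not bound by any c-commanding expression).
— they: subject of the matrix clause; the pronoun c-commands the R-expression — coreference blocked (Principle C).

No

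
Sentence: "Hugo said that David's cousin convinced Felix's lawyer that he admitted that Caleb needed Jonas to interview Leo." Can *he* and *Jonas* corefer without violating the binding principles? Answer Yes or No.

No

*Jonas* is an R-expression; Principle C requires it to be free (not bound by any c-commanding expression).
— he: subject of the clause headed by 'admitted'; the pronoun c-commands the R-expression — coreference blocked (Principle C).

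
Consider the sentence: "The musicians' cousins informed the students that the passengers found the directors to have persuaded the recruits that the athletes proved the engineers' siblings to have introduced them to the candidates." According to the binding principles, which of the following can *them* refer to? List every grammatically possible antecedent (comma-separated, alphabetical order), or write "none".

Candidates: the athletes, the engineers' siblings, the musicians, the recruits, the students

the athletes, the musicians, the recruits, the students

*them* is a pronoun; Principle B requires it to be free in its binding domain — the clause headed by 'introduced'.
— the athletes: subject of the clause headed by 'proved'; c-commands the pronoun but lies outside its binding domain — allowed.
— the engineers' siblings: subject of the clause headed by 'introduced'; c-commands the pronoun within its binding domain — blocked (Principle B).
— the musicians: possessor inside the subject DP of the matrix clause; does not c-command the pronoun — Principle B does not apply; allowed.
— the recruits: object of the clause headed by 'persuaded'; c-commands the pronoun but lies outside its binding domain — allowed.
— the students: object of the matrix clause; c-commands the pronoun but lies outside its binding domain — allowed.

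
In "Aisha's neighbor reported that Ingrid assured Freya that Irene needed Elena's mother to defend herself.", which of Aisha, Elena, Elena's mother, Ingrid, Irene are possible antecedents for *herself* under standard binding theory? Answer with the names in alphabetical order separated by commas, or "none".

Elena's mother

*herself* is a reflexive; Principle A requires it to be bound within its binding domain — the clause headed by 'defend'.
— Aisha: possessor inside the subject DP of the matrix clause; does not c-command the reflexive — cannot bind it (Principle A).
— Elena: possessor inside the subject DP of the clause headed by 'defend'; does not c-command the reflexive — cannot bind it (Principle A).
— Elena's mother: subject of the clause headed by 'defend'; c-commands the reflexive within its binding domain — allowed (Principle A).
— Ingrid: subject of the clause headed by 'assured'; c-commands the reflexive but lies outside its binding domain — cannot bind it (Principle A).
— Irene: subject of the clause headed by 'needed'; c-commands the reflexive but lies outside its binding domain — cannot bind it (Principle A).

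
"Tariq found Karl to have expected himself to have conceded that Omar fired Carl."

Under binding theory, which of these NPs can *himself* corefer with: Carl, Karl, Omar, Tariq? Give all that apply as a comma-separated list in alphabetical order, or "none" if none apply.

Karl

*himself* is a reflexive; Principle A requires it to be bound within its binding domain — the clause headed by 'expected'.
— Carl: object of the clause headed by 'fired'; does not c-command the reflexive — cannot bind it (Principle A).
— Karl: subject of the clause headed by 'expected'; c-commands the reflexive within its binding domain — allowed (Principle A).
— Omar: subject of the clause headed by 'fired'; does not c-command the reflexive — cannot bind it (Principle A).
— Tariq: subject of the matrix clause; c-commands the reflexive but lies outside its binding domain — cannot bind it (Principle A).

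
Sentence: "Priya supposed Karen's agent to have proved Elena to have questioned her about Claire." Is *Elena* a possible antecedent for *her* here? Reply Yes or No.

No

*her* is a pronoun; Principle B requires it to be free in its binding domain — the clause headed by 'questioned'.
— Elena: subject of the clause headed by 'questioned'; c-commands the pronoun within its binding domain — blocked (Principle B).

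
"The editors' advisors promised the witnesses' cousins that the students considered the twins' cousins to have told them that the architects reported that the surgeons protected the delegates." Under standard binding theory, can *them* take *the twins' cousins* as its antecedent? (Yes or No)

*them* is a pronoun; Principle B requires it to be free in its binding domain — the clause headed by 'told'.
— the twins' cousins: subject of the clause headed by 'told'; c-commands the pronoun within its binding domain — blocked (Principle B).

No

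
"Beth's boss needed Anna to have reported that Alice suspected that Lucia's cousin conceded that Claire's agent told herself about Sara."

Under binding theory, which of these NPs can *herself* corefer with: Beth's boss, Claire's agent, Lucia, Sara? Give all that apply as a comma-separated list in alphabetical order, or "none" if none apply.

*herself* is a reflexive; Principle A requires it to be bound within its binding domain — the clause headed by 'told'.
— Beth's boss: subject of the matrix clause; c-commands the reflexive but lies outside its binding domain — cannot bind it (Principle A).
— Claire's agent: subject of the clause headed by 'told'; c-commands the reflexive within its binding domain — allowed (Principle A).
— Lucia: possessor inside the subject DP of the clause headed by 'conceded'; does not c-command the reflexive — cannot bind it (Principle A).
— Sara: second object of the clause headed by 'told'; does not c-command the reflexive — cannot bind it (Principle A).

Claire's agent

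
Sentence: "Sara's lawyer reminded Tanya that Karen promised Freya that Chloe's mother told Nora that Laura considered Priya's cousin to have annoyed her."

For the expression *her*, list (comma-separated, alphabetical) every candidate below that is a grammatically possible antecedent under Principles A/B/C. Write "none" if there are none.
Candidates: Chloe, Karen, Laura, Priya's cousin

*her* is a pronoun; Principle B requires it to be free in its binding domain — the clause headed by 'annoyed'.
— Chloe: possessor inside the subject DP of the clause headed by 'told'; does not c-command the pronoun — Principle B does not apply; allowed.
— Karen: subject of the clause headed by 'promised'; c-commands the pronoun but lies outside its binding domain — allowed.
— Laura: subject of the clause headed by 'considered'; c-commands the pronoun but lies outside its binding domain — allowed.
— Priya's cousin: subject of the clause headed by 'annoyed'; c-commands the pronoun within its binding domain — blocked (Principle B).

Chloe, Karen, Laura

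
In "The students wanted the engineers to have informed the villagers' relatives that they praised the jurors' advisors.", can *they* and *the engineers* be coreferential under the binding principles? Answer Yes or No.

Yes

*the engineers* is an R-expression; Principle C requires it to be free (not bound by any c-commanding expression).
— they: subject of the clause headed by 'praised'; the pronoun does not c-command the R-expression — coreference allowed.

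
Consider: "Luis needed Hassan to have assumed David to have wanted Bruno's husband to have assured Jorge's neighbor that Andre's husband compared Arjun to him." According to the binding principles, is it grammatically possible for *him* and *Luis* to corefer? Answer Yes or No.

Yes

*him* is a pronoun; Principle B requires it to be free in its binding domain — the clause headed by 'compared'.
— Luis: subject of the matrix clause; c-commands the pronoun but lies outside its binding domain — allowed.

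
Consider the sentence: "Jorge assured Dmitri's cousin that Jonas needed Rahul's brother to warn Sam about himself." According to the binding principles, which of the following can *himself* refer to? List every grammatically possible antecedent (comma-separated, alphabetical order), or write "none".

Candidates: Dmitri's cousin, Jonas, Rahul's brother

*himself* is a reflexive; Principle A requires it to be bound within its binding domain — the clause headed by 'warn'.
— Dmitri's cousin: object of the matrix clause; c-commands the reflexive but lies outside its binding domain — cannot bind it (Principle A).
— Jonas: subject of the clause headed by 'needed'; c-commands the reflexive but lies outside its binding domain — cannot bind it (Principle A).
— Rahul's brother: subject of the clause headed by 'warn'; c-commands the reflexive within its binding domain — allowed (Principle A).

Rahul's brother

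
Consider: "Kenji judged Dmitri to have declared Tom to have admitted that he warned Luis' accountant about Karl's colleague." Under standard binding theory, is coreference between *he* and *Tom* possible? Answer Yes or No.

Yes

*Tom* is an R-expression; Principle C requires it to be free (not bound by any c-commanding expression).
— he: subject of the clause headed by 'warned'; the pronoun does not c-command the R-expression — coreference allowed.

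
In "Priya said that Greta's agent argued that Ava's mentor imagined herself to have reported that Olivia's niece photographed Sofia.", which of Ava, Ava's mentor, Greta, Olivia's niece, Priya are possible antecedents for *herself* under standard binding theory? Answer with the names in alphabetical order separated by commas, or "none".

Ava's mentor

*herself* is a reflexive; Principle A requires it to be bound within its binding domain — the clause headed by 'imagined'.
— Ava: possessor inside the subject DP of the clause headed by 'imagined'; does not c-command the reflexive — cannot bind it (Principle A).
— Ava's mentor: subject of the clause headed by 'imagined'; c-commands the reflexive within its binding domain — allowed (Principle A).
— Greta: possessor inside the subject DP of the clause headed by 'argued'; does not c-command the reflexive — cannot bind it (Principle A).
— Olivia's niece: subject of the clause headed by 'photographed'; does not c-command the reflexive — cannot bind it (Principle A).
— Priya: subject of the matrix clause; c-commands the reflexive but lies outside its binding domain — cannot bind it (Principle A).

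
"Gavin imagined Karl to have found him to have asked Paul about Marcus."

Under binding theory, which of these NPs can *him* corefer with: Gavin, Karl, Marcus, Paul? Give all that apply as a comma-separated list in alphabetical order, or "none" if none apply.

Gavin

*him* is a pronoun; Principle B requires it to be free in its binding domain — the clause headed by 'found'.
— Gavin: subject of the matrix clause; c-commands the pronoun but lies outside its binding domain — allowed.
— Karl: subject of the clause headed by 'found'; c-commands the pronoun within its binding domain — blocked (Principle B).
— Marcus: second object of the clause headed by 'asked'; is c-commanded by the pronoun; coreference would bind this R-expression — blocked (Principle C).
— Paul: object of the clause headed by 'asked'; is c-commanded by the pronoun; coreference would bind this R-expression — blocked (Principle C).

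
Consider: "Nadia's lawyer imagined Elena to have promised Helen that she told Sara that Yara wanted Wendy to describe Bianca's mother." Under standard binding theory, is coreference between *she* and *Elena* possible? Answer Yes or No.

*Elena* is an R-expression; Principle C requires it to be free (not bound by any c-commanding expression).
— she: subject of the clause headed by 'told'; the pronoun does not c-command the R-expression — coreference allowed.

Yes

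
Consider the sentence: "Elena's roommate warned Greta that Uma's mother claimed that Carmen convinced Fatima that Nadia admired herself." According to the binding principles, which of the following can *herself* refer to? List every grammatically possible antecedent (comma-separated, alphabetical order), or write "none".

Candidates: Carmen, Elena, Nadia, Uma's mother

*herself* is a reflexive; Principle A requires it to be bound within its binding domain — the clause headed by 'admired'.
— Carmen: subject of the clause headed by 'convinced'; c-commands the reflexive but lies outside its binding domain — cannot bind it (Principle A).
— Elena: possessor inside the subject DP of the matrix clause; does not c-command the reflexive — cannot bind it (Principle A).
— Nadia: subject of the clause headed by 'admired'; c-commands the reflexive within its binding domain — allowed (Principle A).
— Uma's mother: subject of the clause headed by 'claimed'; c-commands the reflexive but lies outside its binding domain — cannot bind it (Principle A).

Nadia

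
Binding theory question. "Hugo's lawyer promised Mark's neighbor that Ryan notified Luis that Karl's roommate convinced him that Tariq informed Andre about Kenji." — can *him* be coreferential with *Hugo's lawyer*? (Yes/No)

*him* is a pronoun; Principle B requires it to be free in its binding domain — the clause headed by 'convinced'.
— Hugo's lawyer: subject of the matrix clause; c-commands the pronoun but lies outside its binding domain — allowed.

Yes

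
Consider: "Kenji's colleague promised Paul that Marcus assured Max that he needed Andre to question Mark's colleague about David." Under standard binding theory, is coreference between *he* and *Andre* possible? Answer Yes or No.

No

*Andre* is an R-expression; Principle C requires it to be free (not bound by any c-commanding expression).
— he: subject of the clause headed by 'needed'; the pronoun c-commands the R-expression — coreference blocked (Principle C).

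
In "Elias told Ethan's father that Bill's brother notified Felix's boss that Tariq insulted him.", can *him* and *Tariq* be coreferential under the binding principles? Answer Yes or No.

No

*Tariq* is an R-expression; Principle C requires it to be free (not bound by any c-commanding expression).
— him: object of the clause headed by 'insulted'; the R-expression locally c-commands the pronoun — coreference blocked (Principle B on the pronoun).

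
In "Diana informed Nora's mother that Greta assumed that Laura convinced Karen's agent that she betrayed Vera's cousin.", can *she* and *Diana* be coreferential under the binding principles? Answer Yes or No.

*Diana* is an R-expression; Principle C requires it to be free (not bound by any c-commanding expression).
— she: subject of the clause headed by 'betrayed'; the pronoun does not c-command the R-expression — coreference allowed.

Yes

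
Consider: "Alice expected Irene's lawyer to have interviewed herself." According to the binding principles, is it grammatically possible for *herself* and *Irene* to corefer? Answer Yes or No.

*herself* is a reflexive; Principle A requires it to be bound within its binding domain — the clause headed by 'interviewed'.
— Irene: possessor inside the subject DP of the clause headed by 'interviewed'; does not c-command the reflexive — cannot bind it (Principle A).

No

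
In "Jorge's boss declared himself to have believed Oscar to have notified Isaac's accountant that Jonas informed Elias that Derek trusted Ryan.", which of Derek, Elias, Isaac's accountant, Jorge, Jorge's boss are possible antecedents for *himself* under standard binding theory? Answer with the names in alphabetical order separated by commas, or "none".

Jorge's boss

*himself* is a reflexive; Principle A requires it to be bound within its binding domain — the matrix clause.
— Derek: subject of the clause headed by 'trusted'; does not c-command the reflexive — cannot bind it (Principle A).
— Elias: object of the clause headed by 'informed'; does not c-command the reflexive — cannot bind it (Principle A).
— Isaac's accountant: object of the clause headed by 'notified'; does not c-command the reflexive — cannot bind it (Principle A).
— Jorge: possessor inside the subject DP of the matrix clause; does not c-command the reflexive — cannot bind it (Principle A).
— Jorge's boss: subject of the matrix clause; c-commands the reflexive within its binding domain — allowed (Principle A).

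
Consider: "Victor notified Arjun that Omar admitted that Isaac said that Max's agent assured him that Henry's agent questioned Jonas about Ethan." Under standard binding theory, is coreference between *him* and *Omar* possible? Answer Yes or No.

*Omar* is an R-expression; Principle C requires it to be free (not bound by any c-commanding expression).
— him: object of the clause headed by 'assured'; the pronoun does not c-command the R-expression — coreference allowed.

Yes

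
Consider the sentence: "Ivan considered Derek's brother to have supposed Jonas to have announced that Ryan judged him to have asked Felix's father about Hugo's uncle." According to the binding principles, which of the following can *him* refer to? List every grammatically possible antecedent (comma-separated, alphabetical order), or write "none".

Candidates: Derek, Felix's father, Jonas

Derek, Jonas

*him* is a pronoun; Principle B requires it to be free in its binding domain — the clause headed by 'judged'.
— Derek: possessor inside the subject DP of the clause headed by 'supposed'; does not c-command the pronoun — Principle B does not apply; allowed.
— Felix's father: object of the clause headed by 'asked'; is c-commanded by the pronoun; coreference would bind this R-expression — blocked (Principle C).
— Jonas: subject of the clause headed by 'announced'; c-commands the pronoun but lies outside its binding domain — allowed.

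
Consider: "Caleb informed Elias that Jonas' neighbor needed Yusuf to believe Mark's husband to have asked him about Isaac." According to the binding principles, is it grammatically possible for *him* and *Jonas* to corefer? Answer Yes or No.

Yes

*him* is a pronoun; Principle B requires it to be free in its binding domain — the clause headed by 'asked'.
— Jonas: possessor inside the subject DP of the clause headed by 'needed'; does not c-command the pronoun — Principle B does not apply; allowed.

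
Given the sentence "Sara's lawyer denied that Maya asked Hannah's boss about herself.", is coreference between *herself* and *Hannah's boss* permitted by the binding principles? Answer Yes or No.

Yes

*herself* is a reflexive; Principle A requires it to be bound within its binding domain — the clause headed by 'asked'.
— Hannah's boss: object of the clause headed by 'asked'; c-commands the reflexive within its binding domain — allowed (Principle A).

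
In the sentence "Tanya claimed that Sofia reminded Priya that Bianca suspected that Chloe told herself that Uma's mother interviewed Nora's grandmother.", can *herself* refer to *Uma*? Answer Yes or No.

No

*herself* is a reflexive; Principle A requires it to be bound within its binding domain — the clause headed by 'told'.
— Uma: possessor inside the subject DP of the clause headed by 'interviewed'; does not c-command the reflexive — cannot bind it (Principle A).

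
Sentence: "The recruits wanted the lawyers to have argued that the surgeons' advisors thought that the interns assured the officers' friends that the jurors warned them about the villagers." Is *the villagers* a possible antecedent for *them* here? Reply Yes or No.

No

*them* is a pronoun; Principle B requires it to be free in its binding domain — the clause headed by 'warned'.
— the villagers: second object of the clause headed by 'warned'; is c-commanded by the pronoun; coreference would bind this R-expression — blocked (Principle C).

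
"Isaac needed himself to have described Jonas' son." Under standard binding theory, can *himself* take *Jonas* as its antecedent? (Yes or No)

*himself* is a reflexive; Principle A requires it to be bound within its binding domain — the matrix clause.
— Jonas: possessor inside the object DP of the clause headed by 'described'; does not c-command the reflexive — cannot bind it (Principle A).

No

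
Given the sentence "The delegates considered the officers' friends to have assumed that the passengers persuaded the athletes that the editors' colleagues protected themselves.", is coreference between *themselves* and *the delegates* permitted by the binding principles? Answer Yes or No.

*themselves* is a reflexive; Principle A requires it to be bound within its binding domain — the clause headed by 'protected'.
— the delegates: subject of the matrix clause; c-commands the reflexive but lies outside its binding domain — cannot bind it (Principle A).

No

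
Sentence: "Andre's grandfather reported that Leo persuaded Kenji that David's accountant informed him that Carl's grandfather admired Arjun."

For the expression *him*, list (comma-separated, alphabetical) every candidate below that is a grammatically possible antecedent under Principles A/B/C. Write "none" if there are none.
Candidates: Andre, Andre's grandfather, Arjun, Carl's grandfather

Andre, Andre's grandfather

*him* is a pronoun; Principle B requires it to be free in its binding domain — the clause headed by 'informed'.
— Andre: possessor inside the subject DP of the matrix clause; does not c-command the pronoun — Principle B does not apply; allowed.
— Andre's grandfather: subject of the matrix clause; c-commands the pronoun but lies outside its binding domain — allowed.
— Arjun: object of the clause headed by 'admired'; is c-commanded by the pronoun; coreference would bind this R-expression — blocked (Principle C).
— Carl's grandfather: subject of the clause headed by 'admired'; is c-commanded by the pronoun; coreference would bind this R-expression — blocked (Principle C).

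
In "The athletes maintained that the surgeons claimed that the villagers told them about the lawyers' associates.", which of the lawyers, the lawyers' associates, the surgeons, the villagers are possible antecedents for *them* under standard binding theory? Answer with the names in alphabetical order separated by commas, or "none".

*them* is a pronoun; Principle B requires it to be free in its binding domain — the clause headed by 'told'.
— the lawyers: possessor inside the second object DP of the clause headed by 'told'; is c-commanded by the pronoun; coreference would bind this R-expression — blocked (Principle C).
— the lawyers' associates: second object of the clause headed by 'told'; is c-commanded by the pronoun; coreference would bind this R-expression — blocked (Principle C).
— the surgeons: subject of the clause headed by 'claimed'; c-commands the pronoun but lies outside its binding domain — allowed.
— the villagers: subject of the clause headed by 'told'; c-commands the pronoun within its binding domain — blocked (Principle B).

the surgeons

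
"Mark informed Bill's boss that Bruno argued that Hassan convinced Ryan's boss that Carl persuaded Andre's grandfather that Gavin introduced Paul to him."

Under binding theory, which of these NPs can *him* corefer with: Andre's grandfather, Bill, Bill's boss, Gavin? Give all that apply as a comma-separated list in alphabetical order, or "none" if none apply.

*him* is a pronoun; Principle B requires it to be free in its binding domain — the clause headed by 'introduced'.
— Andre's grandfather: object of the clause headed by 'persuaded'; c-commands the pronoun but lies outside its binding domain — allowed.
— Bill: possessor inside the object DP of the matrix clause; does not c-command the pronoun — Principle B does not apply; allowed.
— Bill's boss: object of the matrix clause; c-commands the pronoun but lies outside its binding domain — allowed.
— Gavin: subject of the clause headed by 'introduced'; c-commands the pronoun within its binding domain — blocked (Principle B).

Andre's grandfather, Bill, Bill's boss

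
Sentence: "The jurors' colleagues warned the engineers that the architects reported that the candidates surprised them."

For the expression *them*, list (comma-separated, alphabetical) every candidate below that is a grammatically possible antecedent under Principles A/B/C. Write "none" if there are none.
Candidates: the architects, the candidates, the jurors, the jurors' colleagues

the architects, the jurors, the jurors' colleagues

*them* is a pronoun; Principle B requires it to be free in its binding domain — the clause headed by 'surprised'.
— the architects: subject of the clause headed by 'reported'; c-commands the pronoun but lies outside its binding domain — allowed.
— the candidates: subject of the clause headed by 'surprised'; c-commands the pronoun within its binding domain — blocked (Principle B).
— the jurors: possessor inside the subject DP of the matrix clause; does not c-command the pronoun — Principle B does not apply; allowed.
— the jurors' colleagues: subject of the matrix clause; c-commands the pronoun but lies outside its binding domain — allowed.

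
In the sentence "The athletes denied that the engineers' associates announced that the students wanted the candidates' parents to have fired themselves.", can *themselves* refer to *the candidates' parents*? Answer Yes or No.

*themselves* is a reflexive; Principle A requires it to be bound within its binding domain — the clause headed by 'fired'.
— the candidates' parents: subject of the clause headed by 'fired'; c-commands the reflexive within its binding domain — allowed (Principle A).

Yes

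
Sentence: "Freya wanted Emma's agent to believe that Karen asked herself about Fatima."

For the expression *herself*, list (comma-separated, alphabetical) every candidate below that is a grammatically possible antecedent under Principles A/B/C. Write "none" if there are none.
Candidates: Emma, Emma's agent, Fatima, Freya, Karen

Karen

*herself* is a reflexive; Principle A requires it to be bound within its binding domain — the clause headed by 'asked'.
— Emma: possessor inside the subject DP of the clause headed by 'believe'; does not c-command the reflexive — cannot bind it (Principle A).
— Emma's agent: subject of the clause headed by 'believe'; c-commands the reflexive but lies outside its binding domain — cannot bind it (Principle A).
— Fatima: second object of the clause headed by 'asked'; does not c-command the reflexive — cannot bind it (Principle A).
— Freya: subject of the matrix clause; c-commands the reflexive but lies outside its binding domain — cannot bind it (Principle A).
— Karen: subject of the clause headed by 'asked'; c-commands the reflexive within its binding domain — allowed (Principle A).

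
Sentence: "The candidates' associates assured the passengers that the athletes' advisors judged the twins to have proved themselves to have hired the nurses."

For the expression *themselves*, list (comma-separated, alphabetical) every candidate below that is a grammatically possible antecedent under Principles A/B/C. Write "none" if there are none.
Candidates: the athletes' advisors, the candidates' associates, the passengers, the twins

*themselves* is a reflexive; Principle A requires it to be bound within its binding domain — the clause headed by 'proved'.
— the athletes' advisors: subject of the clause headed by 'judged'; c-commands the reflexive but lies outside its binding domain — cannot bind it (Principle A).
— the candidates' associates: subject of the matrix clause; c-commands the reflexive but lies outside its binding domain — cannot bind it (Principle A).
— the passengers: object of the matrix clause; c-commands the reflexive but lies outside its binding domain — cannot bind it (Principle A).
— the twins: subject of the clause headed by 'proved'; c-commands the reflexive within its binding domain — allowed (Principle A).

the twins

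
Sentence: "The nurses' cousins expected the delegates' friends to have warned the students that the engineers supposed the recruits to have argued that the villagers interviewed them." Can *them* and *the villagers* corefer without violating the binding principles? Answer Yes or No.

No

*the villagers* is an R-expression; Principle C requires it to be free (not bound by any c-commanding expression).
— them: object of the clause headed by 'interviewed'; the R-expression locally c-commands the pronoun — coreference blocked (Principle B on the pronoun).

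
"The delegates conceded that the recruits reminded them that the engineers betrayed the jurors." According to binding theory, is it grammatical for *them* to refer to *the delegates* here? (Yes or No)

*the delegates* is an R-expression; Principle C requires it to be free (not bound by any c-commanding expression).
— them: object of the clause headed by 'reminded'; the pronoun does not c-command the R-expression — coreference allowed.

Yes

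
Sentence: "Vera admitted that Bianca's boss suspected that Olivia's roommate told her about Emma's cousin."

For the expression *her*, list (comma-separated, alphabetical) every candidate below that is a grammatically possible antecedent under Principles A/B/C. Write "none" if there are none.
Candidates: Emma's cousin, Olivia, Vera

Olivia, Vera

*her* is a pronoun; Principle B requires it to be free in its binding domain — the clause headed by 'told'.
— Emma's cousin: second object of the clause headed by 'told'; is c-commanded by the pronoun; coreference would bind this R-expression — blocked (Principle C).
— Olivia: possessor inside the subject DP of the clause headed by 'told'; does not c-command the pronoun — Principle B does not apply; allowed.
— Vera: subject of the matrix clause; c-commands the pronoun but lies outside its binding domain — allowed.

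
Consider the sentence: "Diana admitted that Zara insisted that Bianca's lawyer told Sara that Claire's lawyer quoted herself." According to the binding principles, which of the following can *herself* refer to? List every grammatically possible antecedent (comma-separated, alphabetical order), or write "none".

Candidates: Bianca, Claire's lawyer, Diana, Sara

Claire's lawyer

*herself* is a reflexive; Principle A requires it to be bound within its binding domain — the clause headed by 'quoted'.
— Bianca: possessor inside the subject DP of the clause headed by 'told'; does not c-command the reflexive — cannot bind it (Principle A).
— Claire's lawyer: subject of the clause headed by 'quoted'; c-commands the reflexive within its binding domain — allowed (Principle A).
— Diana: subject of the matrix clause; c-commands the reflexive but lies outside its binding domain — cannot bind it (Principle A).
— Sara: object of the clause headed by 'told'; c-commands the reflexive but lies outside its binding domain — cannot bind it (Principle A).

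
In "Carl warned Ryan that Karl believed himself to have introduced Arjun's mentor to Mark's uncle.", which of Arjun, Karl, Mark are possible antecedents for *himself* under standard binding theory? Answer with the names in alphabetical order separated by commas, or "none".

Karl

*himself* is a reflexive; Principle A requires it to be bound within its binding domain — the clause headed by 'believed'.
— Arjun: possessor inside the object DP of the clause headed by 'introduced'; does not c-command the reflexive — cannot bind it (Principle A).
— Karl: subject of the clause headed by 'believed'; c-commands the reflexive within its binding domain — allowed (Principle A).
— Mark: possessor inside the second object DP of the clause headed by 'introduced'; does not c-command the reflexive — cannot bind it (Principle A).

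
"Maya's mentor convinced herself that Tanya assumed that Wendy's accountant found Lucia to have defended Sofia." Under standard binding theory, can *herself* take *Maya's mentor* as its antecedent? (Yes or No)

Yes

*herself* is a reflexive; Principle A requires it to be bound within its binding domain — the matrix clause.
— Maya's mentor: subject of the matrix clause; c-commands the reflexive within its binding domain — allowed (Principle A).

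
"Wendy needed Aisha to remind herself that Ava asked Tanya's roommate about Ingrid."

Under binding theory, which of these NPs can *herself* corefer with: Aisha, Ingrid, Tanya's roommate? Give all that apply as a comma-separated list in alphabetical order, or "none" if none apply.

*herself* is a reflexive; Principle A requires it to be bound within its binding domain — the clause headed by 'remind'.
— Aisha: subject of the clause headed by 'remind'; c-commands the reflexive within its binding domain — allowed (Principle A).
— Ingrid: second object of the clause headed by 'asked'; does not c-command the reflexive — cannot bind it (Principle A).
— Tanya's roommate: object of the clause headed by 'asked'; does not c-command the reflexive — cannot bind it (Principle A).

Aisha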